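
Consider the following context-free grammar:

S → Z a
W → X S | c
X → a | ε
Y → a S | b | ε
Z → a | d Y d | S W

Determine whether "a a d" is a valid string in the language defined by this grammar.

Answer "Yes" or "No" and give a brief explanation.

No - no valid derivation exists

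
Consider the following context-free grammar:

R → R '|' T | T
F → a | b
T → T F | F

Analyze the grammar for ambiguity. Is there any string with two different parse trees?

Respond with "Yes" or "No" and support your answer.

No - the grammar is unambiguous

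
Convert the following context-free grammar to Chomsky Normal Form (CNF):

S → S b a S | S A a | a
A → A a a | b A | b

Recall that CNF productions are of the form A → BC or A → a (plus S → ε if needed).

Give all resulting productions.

TB → b; TA → a; S → a; A → b; S → S X0; X0 → TB X1; X1 → TA S; S → S X2; X2 → A TA; A → A X3; X3 → TA TA; A → TB A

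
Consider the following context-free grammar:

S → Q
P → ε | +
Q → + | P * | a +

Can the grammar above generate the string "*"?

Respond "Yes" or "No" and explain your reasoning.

Yes - a valid derivation exists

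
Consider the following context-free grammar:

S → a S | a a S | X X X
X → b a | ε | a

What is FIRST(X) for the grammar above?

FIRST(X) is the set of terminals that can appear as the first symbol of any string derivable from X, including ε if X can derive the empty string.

We compute FIRST(X) using the standard algorithm.
FIRST(S) = {a, b, ε}
FIRST(X) = {a, b, ε}
Therefore, FIRST(X) = {a, b, ε}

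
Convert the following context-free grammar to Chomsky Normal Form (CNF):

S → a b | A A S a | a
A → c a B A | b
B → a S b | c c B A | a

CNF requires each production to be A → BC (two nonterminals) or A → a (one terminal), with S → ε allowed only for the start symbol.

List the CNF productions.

TA → a; TB → b; S → a; TC → c; A → b; B → a; S → TA TB; S → A X0; X0 → A X1; X1 → S TA; A → TC X2; X2 → TA X3; X3 → B A; B → TA X4; X4 → S TB; B → TC X5; X5 → TC X6; X6 → B A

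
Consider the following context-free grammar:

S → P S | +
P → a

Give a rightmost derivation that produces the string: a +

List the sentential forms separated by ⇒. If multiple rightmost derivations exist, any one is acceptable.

S ⇒ P S ⇒ P + ⇒ a +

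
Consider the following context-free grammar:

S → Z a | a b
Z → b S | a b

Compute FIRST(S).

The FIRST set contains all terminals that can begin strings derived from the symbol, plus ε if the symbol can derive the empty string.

We compute FIRST(S) using the standard algorithm.
FIRST(S) = {a, b}
FIRST(Z) = {a, b}
Therefore, FIRST(S) = {a, b}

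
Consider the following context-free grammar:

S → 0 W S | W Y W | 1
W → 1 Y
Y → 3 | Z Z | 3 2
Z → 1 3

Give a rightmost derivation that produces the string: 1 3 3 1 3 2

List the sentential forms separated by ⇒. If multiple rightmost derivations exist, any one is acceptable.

S ⇒ W Y W ⇒ W Y 1 Y ⇒ W Y 1 3 2 ⇒ W 3 1 3 2 ⇒ 1 Y 3 1 3 2 ⇒ 1 3 3 1 3 2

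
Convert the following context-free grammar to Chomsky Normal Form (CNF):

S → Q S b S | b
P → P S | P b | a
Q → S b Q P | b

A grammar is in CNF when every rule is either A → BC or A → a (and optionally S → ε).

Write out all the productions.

TB → b; S → b; P → a; Q → b; S → Q X0; X0 → S X1; X1 → TB S; P → P S; P → P TB; Q → S X2; X2 → TB X3; X3 → Q P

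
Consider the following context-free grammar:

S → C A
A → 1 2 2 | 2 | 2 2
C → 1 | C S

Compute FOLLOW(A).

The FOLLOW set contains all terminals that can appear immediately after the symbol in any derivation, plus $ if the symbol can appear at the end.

We compute FOLLOW(A) using the standard algorithm.
FOLLOW(S) starts with {$}.
FIRST(A) = {1, 2}
FIRST(C) = {1}
FIRST(S) = {1}
FOLLOW(A) = {$, 1, 2}
FOLLOW(C) = {1, 2}
FOLLOW(S) = {$, 1, 2}
Therefore, FOLLOW(A) = {$, 1, 2}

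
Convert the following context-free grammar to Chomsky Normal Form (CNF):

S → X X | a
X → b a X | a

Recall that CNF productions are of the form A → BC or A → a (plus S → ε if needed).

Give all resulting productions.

S → a; TB → b; TA → a; X → a; S → X X; X → TB X0; X0 → TA X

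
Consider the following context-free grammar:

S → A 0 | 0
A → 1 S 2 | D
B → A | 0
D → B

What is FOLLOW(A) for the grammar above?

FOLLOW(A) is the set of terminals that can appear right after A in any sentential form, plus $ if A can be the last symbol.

We compute FOLLOW(A) using the standard algorithm.
FOLLOW(S) starts with {$}.
FIRST(A) = {0, 1}
FIRST(B) = {0, 1}
FIRST(D) = {0, 1}
FIRST(S) = {0, 1}
FOLLOW(A) = {0}
FOLLOW(B) = {0}
FOLLOW(D) = {0}
FOLLOW(S) = {$, 2}
Therefore, FOLLOW(A) = {0}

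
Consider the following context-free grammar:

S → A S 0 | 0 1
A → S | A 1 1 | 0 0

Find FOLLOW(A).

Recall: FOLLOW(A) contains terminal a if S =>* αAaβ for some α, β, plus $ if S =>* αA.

We compute FOLLOW(A) using the standard algorithm.
FOLLOW(S) starts with {$}.
FIRST(A) = {0}
FIRST(S) = {0}
FOLLOW(A) = {0, 1}
FOLLOW(S) = {$, 0, 1}
Therefore, FOLLOW(A) = {0, 1}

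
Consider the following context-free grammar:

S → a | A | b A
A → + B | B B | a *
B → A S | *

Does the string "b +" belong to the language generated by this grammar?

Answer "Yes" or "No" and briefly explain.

No - no valid derivation exists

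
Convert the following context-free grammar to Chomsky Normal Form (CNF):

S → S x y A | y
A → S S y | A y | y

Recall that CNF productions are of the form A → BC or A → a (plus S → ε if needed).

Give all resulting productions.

TX → x; TY → y; S → y; A → y; S → S X0; X0 → TX X1; X1 → TY A; A → S X2; X2 → S TY; A → A TY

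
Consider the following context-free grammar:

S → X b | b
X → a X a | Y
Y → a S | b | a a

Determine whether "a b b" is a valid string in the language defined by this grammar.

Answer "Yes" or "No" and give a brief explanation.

Yes - a valid derivation exists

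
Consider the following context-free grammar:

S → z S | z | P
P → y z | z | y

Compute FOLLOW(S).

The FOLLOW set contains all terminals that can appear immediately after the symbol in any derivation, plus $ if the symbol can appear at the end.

We compute FOLLOW(S) using the standard algorithm.
FOLLOW(S) starts with {$}.
FIRST(P) = {y, z}
FIRST(S) = {y, z}
FOLLOW(P) = {$}
FOLLOW(S) = {$}
Therefore, FOLLOW(S) = {$}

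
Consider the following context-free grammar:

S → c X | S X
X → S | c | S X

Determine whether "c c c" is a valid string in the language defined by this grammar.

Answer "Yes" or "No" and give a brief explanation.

Yes - a valid derivation exists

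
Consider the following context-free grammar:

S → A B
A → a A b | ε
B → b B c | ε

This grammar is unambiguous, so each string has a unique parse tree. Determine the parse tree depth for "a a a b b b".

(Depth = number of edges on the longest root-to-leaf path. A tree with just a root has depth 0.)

5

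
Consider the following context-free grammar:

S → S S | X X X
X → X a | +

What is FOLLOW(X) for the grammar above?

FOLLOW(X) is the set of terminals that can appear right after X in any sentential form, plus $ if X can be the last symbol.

We compute FOLLOW(X) using the standard algorithm.
FOLLOW(S) starts with {$}.
FIRST(S) = {+}
FIRST(X) = {+}
FOLLOW(S) = {$, +}
FOLLOW(X) = {$, +, a}
Therefore, FOLLOW(X) = {$, +, a}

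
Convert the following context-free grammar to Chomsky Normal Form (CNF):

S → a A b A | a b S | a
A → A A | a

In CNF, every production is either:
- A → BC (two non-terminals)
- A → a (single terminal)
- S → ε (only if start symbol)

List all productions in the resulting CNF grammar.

TA → a; TB → b; S → a; A → a; S → TA X0; X0 → A X1; X1 → TB A; S → TA X2; X2 → TB S; A → A A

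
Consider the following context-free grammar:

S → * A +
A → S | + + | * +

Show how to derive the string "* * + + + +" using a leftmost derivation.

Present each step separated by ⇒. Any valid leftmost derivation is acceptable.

S ⇒ * A + ⇒ * S + ⇒ * * A + + ⇒ * * + + + +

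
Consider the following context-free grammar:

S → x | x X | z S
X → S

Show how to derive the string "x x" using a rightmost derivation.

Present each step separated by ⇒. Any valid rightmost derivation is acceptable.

S ⇒ x X ⇒ x S ⇒ x x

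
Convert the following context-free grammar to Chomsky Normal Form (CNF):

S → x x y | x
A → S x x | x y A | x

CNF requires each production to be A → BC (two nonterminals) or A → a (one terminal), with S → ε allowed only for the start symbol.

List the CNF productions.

TX → x; TY → y; S → x; A → x; S → TX X0; X0 → TX TY; A → S X1; X1 → TX TX; A → TX X2; X2 → TY A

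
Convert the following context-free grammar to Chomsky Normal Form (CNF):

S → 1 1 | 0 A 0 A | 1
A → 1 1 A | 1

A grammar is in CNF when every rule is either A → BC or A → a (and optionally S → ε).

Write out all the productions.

T1 → 1; T0 → 0; S → 1; A → 1; S → T1 T1; S → T0 X0; X0 → A X1; X1 → T0 A; A → T1 X2; X2 → T1 A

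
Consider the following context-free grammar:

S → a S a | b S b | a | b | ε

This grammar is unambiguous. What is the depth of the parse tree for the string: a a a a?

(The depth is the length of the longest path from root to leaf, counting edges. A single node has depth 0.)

3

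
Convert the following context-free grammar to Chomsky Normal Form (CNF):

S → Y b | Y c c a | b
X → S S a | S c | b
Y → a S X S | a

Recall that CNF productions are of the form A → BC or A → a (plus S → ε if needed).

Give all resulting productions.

TB → b; TC → c; TA → a; S → b; X → b; Y → a; S → Y TB; S → Y X0; X0 → TC X1; X1 → TC TA; X → S X2; X2 → S TA; X → S TC; Y → TA X3; X3 → S X4; X4 → X S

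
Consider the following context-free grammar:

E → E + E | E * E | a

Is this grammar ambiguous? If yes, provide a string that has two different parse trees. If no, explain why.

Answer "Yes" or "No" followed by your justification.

Yes - the string 'a + a + a * a' has two distinct leftmost derivations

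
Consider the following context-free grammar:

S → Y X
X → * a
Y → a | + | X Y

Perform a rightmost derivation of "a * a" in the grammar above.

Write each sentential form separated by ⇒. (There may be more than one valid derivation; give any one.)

S ⇒ Y X ⇒ Y * a ⇒ a * a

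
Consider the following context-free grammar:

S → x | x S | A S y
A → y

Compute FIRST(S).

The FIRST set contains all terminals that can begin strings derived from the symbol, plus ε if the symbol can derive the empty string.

We compute FIRST(S) using the standard algorithm.
FIRST(A) = {y}
FIRST(S) = {x, y}
Therefore, FIRST(S) = {x, y}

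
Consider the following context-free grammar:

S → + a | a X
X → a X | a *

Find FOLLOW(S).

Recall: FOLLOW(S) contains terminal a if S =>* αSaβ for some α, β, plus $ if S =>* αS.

We compute FOLLOW(S) using the standard algorithm.
FOLLOW(S) starts with {$}.
FIRST(S) = {+, a}
FIRST(X) = {a}
FOLLOW(S) = {$}
FOLLOW(X) = {$}
Therefore, FOLLOW(S) = {$}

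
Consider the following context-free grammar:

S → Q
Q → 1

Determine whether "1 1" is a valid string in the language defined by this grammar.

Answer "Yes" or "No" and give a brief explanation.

No - no valid derivation exists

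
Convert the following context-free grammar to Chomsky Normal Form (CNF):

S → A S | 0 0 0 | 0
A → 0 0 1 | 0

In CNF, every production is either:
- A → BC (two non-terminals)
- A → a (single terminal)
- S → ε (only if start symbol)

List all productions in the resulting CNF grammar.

T0 → 0; S → 0; T1 → 1; A → 0; S → A S; S → T0 X0; X0 → T0 T0; A → T0 X1; X1 → T0 T1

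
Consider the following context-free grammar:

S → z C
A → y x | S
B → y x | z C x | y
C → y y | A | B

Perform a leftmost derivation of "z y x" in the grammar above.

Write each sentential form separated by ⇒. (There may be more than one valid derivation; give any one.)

S ⇒ z C ⇒ z B ⇒ z y x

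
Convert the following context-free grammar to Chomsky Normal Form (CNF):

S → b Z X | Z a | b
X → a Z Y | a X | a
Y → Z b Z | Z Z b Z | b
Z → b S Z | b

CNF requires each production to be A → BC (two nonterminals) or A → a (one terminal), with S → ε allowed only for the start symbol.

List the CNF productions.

TB → b; TA → a; S → b; X → a; Y → b; Z → b; S → TB X0; X0 → Z X; S → Z TA; X → TA X1; X1 → Z Y; X → TA X; Y → Z X2; X2 → TB Z; Y → Z X3; X3 → Z X4; X4 → TB Z; Z → TB X5; X5 → S Z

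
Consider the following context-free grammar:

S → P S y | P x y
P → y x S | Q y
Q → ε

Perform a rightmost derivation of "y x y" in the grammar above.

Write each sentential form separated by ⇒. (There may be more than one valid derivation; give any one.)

S ⇒ P x y ⇒ Q y x y ⇒ y x y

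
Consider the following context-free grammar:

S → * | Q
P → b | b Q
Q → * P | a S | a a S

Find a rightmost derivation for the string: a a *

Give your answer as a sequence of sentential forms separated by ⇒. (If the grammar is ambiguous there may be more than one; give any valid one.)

S ⇒ Q ⇒ a a S ⇒ a a *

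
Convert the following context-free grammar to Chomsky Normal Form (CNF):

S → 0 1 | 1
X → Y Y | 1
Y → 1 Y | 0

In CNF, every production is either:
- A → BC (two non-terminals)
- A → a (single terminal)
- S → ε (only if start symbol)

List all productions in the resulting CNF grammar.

T0 → 0; T1 → 1; S → 1; X → 1; Y → 0; S → T0 T1; X → Y Y; Y → T1 Y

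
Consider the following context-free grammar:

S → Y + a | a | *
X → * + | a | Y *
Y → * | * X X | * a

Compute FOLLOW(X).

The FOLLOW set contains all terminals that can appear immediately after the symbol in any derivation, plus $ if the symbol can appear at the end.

We compute FOLLOW(X) using the standard algorithm.
FOLLOW(S) starts with {$}.
FIRST(S) = {*, a}
FIRST(X) = {*, a}
FIRST(Y) = {*}
FOLLOW(S) = {$}
FOLLOW(X) = {*, +, a}
FOLLOW(Y) = {*, +}
Therefore, FOLLOW(X) = {*, +, a}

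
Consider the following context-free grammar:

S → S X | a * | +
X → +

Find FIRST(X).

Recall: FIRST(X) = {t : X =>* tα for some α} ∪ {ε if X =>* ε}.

We compute FIRST(X) using the standard algorithm.
FIRST(S) = {+, a}
FIRST(X) = {+}
Therefore, FIRST(X) = {+}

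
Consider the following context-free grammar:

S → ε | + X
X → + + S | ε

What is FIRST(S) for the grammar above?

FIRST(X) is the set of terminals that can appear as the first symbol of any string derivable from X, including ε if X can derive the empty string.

We compute FIRST(S) using the standard algorithm.
FIRST(S) = {+, ε}
FIRST(X) = {+, ε}
Therefore, FIRST(S) = {+, ε}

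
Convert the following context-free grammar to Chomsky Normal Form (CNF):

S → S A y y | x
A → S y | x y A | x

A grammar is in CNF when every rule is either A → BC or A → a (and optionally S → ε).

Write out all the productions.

TY → y; S → x; TX → x; A → x; S → S X0; X0 → A X1; X1 → TY TY; A → S TY; A → TX X2; X2 → TY A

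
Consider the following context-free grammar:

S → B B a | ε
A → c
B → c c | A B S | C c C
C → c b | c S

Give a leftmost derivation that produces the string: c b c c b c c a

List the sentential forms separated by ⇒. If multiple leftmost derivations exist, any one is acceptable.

S ⇒ B B a ⇒ C c C B a ⇒ c b c C B a ⇒ c b c c b B a ⇒ c b c c b c c a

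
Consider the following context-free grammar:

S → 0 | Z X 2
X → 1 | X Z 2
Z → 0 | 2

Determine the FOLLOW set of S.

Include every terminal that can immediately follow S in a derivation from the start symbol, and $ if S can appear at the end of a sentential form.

We compute FOLLOW(S) using the standard algorithm.
FOLLOW(S) starts with {$}.
FIRST(S) = {0, 2}
FIRST(X) = {1}
FIRST(Z) = {0, 2}
FOLLOW(S) = {$}
FOLLOW(X) = {0, 2}
FOLLOW(Z) = {1, 2}
Therefore, FOLLOW(S) = {$}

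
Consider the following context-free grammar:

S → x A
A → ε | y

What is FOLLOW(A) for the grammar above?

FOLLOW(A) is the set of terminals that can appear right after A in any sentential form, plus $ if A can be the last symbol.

We compute FOLLOW(A) using the standard algorithm.
FOLLOW(S) starts with {$}.
FIRST(A) = {y, ε}
FIRST(S) = {x}
FOLLOW(A) = {$}
FOLLOW(S) = {$}
Therefore, FOLLOW(A) = {$}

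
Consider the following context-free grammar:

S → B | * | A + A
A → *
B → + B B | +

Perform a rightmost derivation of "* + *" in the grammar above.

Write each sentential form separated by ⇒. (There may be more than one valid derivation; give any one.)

S ⇒ A + A ⇒ A + * ⇒ * + *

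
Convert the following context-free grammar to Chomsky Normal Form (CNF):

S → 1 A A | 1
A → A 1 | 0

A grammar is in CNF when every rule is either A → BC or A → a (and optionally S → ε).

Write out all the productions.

T1 → 1; S → 1; A → 0; S → T1 X0; X0 → A A; A → A T1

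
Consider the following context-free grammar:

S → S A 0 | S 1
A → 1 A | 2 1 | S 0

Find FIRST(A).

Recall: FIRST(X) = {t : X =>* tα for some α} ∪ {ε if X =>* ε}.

We compute FIRST(A) using the standard algorithm.
FIRST(A) = {1, 2}
FIRST(S) = {}
Therefore, FIRST(A) = {1, 2}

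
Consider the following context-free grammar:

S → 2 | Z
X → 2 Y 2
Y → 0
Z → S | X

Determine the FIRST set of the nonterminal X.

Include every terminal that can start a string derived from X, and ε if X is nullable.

We compute FIRST(X) using the standard algorithm.
FIRST(S) = {2}
FIRST(X) = {2}
FIRST(Y) = {0}
FIRST(Z) = {2}
Therefore, FIRST(X) = {2}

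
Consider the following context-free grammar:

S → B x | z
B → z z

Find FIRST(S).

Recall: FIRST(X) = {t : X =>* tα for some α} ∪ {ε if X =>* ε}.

We compute FIRST(S) using the standard algorithm.
FIRST(B) = {z}
FIRST(S) = {z}
Therefore, FIRST(S) = {z}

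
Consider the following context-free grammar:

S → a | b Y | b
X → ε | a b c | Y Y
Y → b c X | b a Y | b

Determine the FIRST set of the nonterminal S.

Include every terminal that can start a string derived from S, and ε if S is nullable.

We compute FIRST(S) using the standard algorithm.
FIRST(S) = {a, b}
FIRST(X) = {a, b, ε}
FIRST(Y) = {b}
Therefore, FIRST(S) = {a, b}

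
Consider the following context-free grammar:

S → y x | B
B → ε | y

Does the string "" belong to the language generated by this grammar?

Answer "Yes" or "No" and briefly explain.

Yes - a valid derivation exists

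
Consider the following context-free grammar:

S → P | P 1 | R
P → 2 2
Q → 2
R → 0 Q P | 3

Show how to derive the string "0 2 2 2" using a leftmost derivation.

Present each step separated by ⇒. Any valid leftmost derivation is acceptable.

S ⇒ R ⇒ 0 Q P ⇒ 0 2 P ⇒ 0 2 2 2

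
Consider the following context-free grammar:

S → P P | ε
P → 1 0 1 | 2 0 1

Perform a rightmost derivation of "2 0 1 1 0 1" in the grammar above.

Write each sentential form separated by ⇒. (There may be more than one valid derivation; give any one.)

S ⇒ P P ⇒ P 1 0 1 ⇒ 2 0 1 1 0 1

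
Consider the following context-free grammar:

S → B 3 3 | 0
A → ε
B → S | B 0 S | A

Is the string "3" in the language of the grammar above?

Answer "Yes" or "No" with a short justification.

No - no valid derivation exists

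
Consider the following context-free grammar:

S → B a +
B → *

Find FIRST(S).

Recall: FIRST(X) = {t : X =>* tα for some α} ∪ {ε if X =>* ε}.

We compute FIRST(S) using the standard algorithm.
FIRST(B) = {*}
FIRST(S) = {*}
Therefore, FIRST(S) = {*}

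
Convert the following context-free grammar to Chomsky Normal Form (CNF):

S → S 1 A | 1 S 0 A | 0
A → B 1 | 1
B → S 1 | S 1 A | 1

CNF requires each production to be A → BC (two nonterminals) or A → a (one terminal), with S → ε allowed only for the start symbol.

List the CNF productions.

T1 → 1; T0 → 0; S → 0; A → 1; B → 1; S → S X0; X0 → T1 A; S → T1 X1; X1 → S X2; X2 → T0 A; A → B T1; B → S T1; B → S X3; X3 → T1 A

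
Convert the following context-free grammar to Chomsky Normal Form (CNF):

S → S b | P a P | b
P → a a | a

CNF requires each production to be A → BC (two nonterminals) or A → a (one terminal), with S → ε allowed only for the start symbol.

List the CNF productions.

TB → b; TA → a; S → b; P → a; S → S TB; S → P X0; X0 → TA P; P → TA TA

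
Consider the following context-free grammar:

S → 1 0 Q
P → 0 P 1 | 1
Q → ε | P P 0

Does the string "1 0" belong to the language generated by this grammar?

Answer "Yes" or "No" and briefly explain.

Yes - a valid derivation exists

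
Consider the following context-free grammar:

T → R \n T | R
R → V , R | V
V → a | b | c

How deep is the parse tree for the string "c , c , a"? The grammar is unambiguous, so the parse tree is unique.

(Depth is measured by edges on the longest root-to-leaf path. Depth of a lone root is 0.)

5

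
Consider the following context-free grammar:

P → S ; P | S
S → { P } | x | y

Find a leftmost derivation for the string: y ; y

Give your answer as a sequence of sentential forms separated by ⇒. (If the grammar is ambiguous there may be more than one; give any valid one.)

P ⇒ S ; P ⇒ y ; P ⇒ y ; S ⇒ y ; y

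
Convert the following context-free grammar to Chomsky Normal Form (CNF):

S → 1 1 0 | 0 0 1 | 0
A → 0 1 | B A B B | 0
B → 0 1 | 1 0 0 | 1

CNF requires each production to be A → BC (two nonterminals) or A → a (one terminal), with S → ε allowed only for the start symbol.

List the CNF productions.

T1 → 1; T0 → 0; S → 0; A → 0; B → 1; S → T1 X0; X0 → T1 T0; S → T0 X1; X1 → T0 T1; A → T0 T1; A → B X2; X2 → A X3; X3 → B B; B → T0 T1; B → T1 X4; X4 → T0 T0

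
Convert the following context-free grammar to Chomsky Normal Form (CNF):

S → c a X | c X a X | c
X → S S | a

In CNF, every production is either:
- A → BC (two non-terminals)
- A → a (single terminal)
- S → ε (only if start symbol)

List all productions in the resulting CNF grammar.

TC → c; TA → a; S → c; X → a; S → TC X0; X0 → TA X; S → TC X1; X1 → X X2; X2 → TA X; X → S S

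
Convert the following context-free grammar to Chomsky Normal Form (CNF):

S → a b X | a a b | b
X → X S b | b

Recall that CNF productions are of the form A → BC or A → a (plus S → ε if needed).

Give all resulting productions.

TA → a; TB → b; S → b; X → b; S → TA X0; X0 → TB X; S → TA X1; X1 → TA TB; X → X X2; X2 → S TB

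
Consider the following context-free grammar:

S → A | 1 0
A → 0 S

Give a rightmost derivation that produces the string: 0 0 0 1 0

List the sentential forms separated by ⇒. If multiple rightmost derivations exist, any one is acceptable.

S ⇒ A ⇒ 0 S ⇒ 0 A ⇒ 0 0 S ⇒ 0 0 A ⇒ 0 0 0 S ⇒ 0 0 0 1 0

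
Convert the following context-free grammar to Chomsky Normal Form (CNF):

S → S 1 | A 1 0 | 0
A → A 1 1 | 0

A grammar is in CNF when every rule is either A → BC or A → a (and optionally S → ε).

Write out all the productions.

T1 → 1; T0 → 0; S → 0; A → 0; S → S T1; S → A X0; X0 → T1 T0; A → A X1; X1 → T1 T1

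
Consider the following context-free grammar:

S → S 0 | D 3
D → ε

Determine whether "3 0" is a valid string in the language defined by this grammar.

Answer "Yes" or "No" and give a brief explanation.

Yes - a valid derivation exists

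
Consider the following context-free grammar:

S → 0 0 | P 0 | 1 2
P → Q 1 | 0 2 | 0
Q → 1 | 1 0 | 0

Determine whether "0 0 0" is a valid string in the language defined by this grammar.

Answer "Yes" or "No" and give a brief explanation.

No - no valid derivation exists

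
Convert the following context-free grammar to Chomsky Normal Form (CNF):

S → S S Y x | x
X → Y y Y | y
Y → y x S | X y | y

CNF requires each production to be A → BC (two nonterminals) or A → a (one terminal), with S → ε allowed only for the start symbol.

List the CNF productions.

TX → x; S → x; TY → y; X → y; Y → y; S → S X0; X0 → S X1; X1 → Y TX; X → Y X2; X2 → TY Y; Y → TY X3; X3 → TX S; Y → X TY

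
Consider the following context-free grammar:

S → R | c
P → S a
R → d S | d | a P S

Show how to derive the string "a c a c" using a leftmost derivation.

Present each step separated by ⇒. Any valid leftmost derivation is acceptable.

S ⇒ R ⇒ a P S ⇒ a S a S ⇒ a c a S ⇒ a c a c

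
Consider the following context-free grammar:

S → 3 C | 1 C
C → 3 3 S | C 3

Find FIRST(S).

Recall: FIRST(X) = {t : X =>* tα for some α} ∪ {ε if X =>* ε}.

We compute FIRST(S) using the standard algorithm.
FIRST(C) = {3}
FIRST(S) = {1, 3}
Therefore, FIRST(S) = {1, 3}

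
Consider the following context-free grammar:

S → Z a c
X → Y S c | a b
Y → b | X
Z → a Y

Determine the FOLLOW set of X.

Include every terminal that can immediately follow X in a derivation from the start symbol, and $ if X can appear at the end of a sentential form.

We compute FOLLOW(X) using the standard algorithm.
FOLLOW(S) starts with {$}.
FIRST(S) = {a}
FIRST(X) = {a, b}
FIRST(Y) = {a, b}
FIRST(Z) = {a}
FOLLOW(S) = {$, c}
FOLLOW(X) = {a}
FOLLOW(Y) = {a}
FOLLOW(Z) = {a}
Therefore, FOLLOW(X) = {a}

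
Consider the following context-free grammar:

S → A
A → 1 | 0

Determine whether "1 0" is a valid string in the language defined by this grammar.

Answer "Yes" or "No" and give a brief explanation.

No - no valid derivation exists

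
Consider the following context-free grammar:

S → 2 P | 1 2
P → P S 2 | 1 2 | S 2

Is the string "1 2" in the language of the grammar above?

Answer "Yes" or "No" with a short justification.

Yes - a valid derivation exists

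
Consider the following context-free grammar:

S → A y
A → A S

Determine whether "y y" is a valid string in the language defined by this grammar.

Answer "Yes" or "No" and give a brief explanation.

No - no valid derivation exists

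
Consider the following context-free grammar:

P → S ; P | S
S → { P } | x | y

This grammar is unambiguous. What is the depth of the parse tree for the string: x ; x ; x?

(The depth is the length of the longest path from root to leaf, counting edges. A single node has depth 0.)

4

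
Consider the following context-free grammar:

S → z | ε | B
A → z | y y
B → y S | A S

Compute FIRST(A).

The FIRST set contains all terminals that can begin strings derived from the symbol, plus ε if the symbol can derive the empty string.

We compute FIRST(A) using the standard algorithm.
FIRST(A) = {y, z}
FIRST(B) = {y, z}
FIRST(S) = {y, z, ε}
Therefore, FIRST(A) = {y, z}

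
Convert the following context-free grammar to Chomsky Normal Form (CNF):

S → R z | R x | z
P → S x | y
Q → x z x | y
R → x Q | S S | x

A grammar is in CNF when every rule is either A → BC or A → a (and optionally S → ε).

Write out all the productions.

TZ → z; TX → x; S → z; P → y; Q → y; R → x; S → R TZ; S → R TX; P → S TX; Q → TX X0; X0 → TZ TX; R → TX Q; R → S S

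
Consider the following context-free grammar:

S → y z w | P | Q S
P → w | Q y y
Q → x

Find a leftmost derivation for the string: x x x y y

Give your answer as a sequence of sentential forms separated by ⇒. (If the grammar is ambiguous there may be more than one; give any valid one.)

S ⇒ Q S ⇒ x S ⇒ x Q S ⇒ x x S ⇒ x x P ⇒ x x Q y y ⇒ x x x y y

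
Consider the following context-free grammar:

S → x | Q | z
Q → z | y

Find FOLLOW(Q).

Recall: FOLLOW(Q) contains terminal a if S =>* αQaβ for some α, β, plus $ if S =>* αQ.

We compute FOLLOW(Q) using the standard algorithm.
FOLLOW(S) starts with {$}.
FIRST(Q) = {y, z}
FIRST(S) = {x, y, z}
FOLLOW(Q) = {$}
FOLLOW(S) = {$}
Therefore, FOLLOW(Q) = {$}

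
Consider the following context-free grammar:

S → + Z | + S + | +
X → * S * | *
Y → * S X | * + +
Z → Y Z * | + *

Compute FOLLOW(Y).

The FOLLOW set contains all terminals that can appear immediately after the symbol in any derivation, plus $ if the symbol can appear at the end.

We compute FOLLOW(Y) using the standard algorithm.
FOLLOW(S) starts with {$}.
FIRST(S) = {+}
FIRST(X) = {*}
FIRST(Y) = {*}
FIRST(Z) = {*, +}
FOLLOW(S) = {$, *, +}
FOLLOW(X) = {*, +}
FOLLOW(Y) = {*, +}
FOLLOW(Z) = {$, *, +}
Therefore, FOLLOW(Y) = {*, +}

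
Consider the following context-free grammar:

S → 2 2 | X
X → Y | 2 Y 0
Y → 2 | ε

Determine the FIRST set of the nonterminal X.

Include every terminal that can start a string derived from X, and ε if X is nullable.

We compute FIRST(X) using the standard algorithm.
FIRST(S) = {2, ε}
FIRST(X) = {2, ε}
FIRST(Y) = {2, ε}
Therefore, FIRST(X) = {2, ε}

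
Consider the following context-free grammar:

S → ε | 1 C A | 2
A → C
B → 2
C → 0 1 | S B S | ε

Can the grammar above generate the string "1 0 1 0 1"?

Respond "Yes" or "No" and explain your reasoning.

Yes - a valid derivation exists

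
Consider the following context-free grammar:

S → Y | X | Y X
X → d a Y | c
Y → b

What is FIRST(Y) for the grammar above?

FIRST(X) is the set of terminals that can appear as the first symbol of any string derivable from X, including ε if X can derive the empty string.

We compute FIRST(Y) using the standard algorithm.
FIRST(S) = {b, c, d}
FIRST(X) = {c, d}
FIRST(Y) = {b}
Therefore, FIRST(Y) = {b}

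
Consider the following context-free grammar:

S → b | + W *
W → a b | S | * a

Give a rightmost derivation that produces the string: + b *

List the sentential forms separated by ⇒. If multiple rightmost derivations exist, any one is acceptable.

S ⇒ + W * ⇒ + S * ⇒ + b *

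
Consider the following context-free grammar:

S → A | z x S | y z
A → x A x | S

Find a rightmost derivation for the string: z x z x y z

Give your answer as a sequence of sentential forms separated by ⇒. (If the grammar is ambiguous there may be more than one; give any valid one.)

S ⇒ z x S ⇒ z x z x S ⇒ z x z x y z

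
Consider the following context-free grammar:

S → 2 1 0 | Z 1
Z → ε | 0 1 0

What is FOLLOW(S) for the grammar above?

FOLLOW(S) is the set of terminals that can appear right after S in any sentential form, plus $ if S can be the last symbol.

We compute FOLLOW(S) using the standard algorithm.
FOLLOW(S) starts with {$}.
FIRST(S) = {0, 1, 2}
FIRST(Z) = {0, ε}
FOLLOW(S) = {$}
FOLLOW(Z) = {1}
Therefore, FOLLOW(S) = {$}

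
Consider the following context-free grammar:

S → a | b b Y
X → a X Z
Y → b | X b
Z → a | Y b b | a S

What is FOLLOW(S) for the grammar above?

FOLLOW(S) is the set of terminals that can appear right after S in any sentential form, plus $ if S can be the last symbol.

We compute FOLLOW(S) using the standard algorithm.
FOLLOW(S) starts with {$}.
FIRST(S) = {a, b}
FIRST(X) = {a}
FIRST(Y) = {a, b}
FIRST(Z) = {a, b}
FOLLOW(S) = {$, a, b}
FOLLOW(X) = {a, b}
FOLLOW(Y) = {$, a, b}
FOLLOW(Z) = {a, b}
Therefore, FOLLOW(S) = {$, a, b}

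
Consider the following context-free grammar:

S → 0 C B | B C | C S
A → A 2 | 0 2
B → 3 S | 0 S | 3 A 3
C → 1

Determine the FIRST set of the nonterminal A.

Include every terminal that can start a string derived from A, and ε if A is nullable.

We compute FIRST(A) using the standard algorithm.
FIRST(A) = {0}
FIRST(B) = {0, 3}
FIRST(C) = {1}
FIRST(S) = {0, 1, 3}
Therefore, FIRST(A) = {0}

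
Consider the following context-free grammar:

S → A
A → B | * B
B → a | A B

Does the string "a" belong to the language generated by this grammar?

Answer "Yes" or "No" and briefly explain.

Yes - a valid derivation exists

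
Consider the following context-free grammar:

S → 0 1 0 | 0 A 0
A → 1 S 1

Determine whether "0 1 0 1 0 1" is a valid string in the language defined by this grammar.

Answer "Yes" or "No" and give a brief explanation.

No - no valid derivation exists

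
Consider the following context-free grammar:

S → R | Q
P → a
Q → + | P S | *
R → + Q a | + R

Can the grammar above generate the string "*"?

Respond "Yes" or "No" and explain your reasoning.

Yes - a valid derivation exists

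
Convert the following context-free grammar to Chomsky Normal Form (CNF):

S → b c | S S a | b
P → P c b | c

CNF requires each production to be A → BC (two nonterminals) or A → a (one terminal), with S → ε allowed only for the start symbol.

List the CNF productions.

TB → b; TC → c; TA → a; S → b; P → c; S → TB TC; S → S X0; X0 → S TA; P → P X1; X1 → TC TB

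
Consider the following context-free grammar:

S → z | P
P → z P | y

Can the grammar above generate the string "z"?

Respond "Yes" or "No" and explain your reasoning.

Yes - a valid derivation exists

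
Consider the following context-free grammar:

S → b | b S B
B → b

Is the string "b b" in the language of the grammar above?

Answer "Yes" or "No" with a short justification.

No - no valid derivation exists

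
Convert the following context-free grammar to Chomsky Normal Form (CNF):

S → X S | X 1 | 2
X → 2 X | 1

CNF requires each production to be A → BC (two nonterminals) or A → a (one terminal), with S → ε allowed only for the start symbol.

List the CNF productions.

T1 → 1; S → 2; T2 → 2; X → 1; S → X S; S → X T1; X → T2 X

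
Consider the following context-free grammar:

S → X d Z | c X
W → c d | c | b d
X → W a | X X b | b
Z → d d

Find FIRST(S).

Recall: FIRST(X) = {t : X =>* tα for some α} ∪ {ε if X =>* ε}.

We compute FIRST(S) using the standard algorithm.
FIRST(S) = {b, c}
FIRST(W) = {b, c}
FIRST(X) = {b, c}
FIRST(Z) = {d}
Therefore, FIRST(S) = {b, c}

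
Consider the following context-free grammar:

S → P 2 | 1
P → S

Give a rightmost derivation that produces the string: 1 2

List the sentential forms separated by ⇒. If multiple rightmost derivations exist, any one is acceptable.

S ⇒ P 2 ⇒ S 2 ⇒ 1 2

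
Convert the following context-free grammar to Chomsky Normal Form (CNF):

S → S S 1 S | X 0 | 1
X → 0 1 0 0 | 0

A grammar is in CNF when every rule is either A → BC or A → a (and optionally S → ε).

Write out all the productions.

T1 → 1; T0 → 0; S → 1; X → 0; S → S X0; X0 → S X1; X1 → T1 S; S → X T0; X → T0 X2; X2 → T1 X3; X3 → T0 T0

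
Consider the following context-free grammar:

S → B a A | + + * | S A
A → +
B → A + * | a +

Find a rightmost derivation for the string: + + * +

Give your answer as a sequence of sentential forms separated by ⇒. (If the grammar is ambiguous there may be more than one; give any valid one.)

S ⇒ S A ⇒ S + ⇒ + + * +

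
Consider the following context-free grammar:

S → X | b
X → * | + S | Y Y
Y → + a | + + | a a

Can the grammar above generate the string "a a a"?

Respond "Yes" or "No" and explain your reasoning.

No - no valid derivation exists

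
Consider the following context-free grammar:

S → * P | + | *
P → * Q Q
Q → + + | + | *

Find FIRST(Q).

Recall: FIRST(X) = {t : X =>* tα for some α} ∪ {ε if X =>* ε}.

We compute FIRST(Q) using the standard algorithm.
FIRST(P) = {*}
FIRST(Q) = {*, +}
FIRST(S) = {*, +}
Therefore, FIRST(Q) = {*, +}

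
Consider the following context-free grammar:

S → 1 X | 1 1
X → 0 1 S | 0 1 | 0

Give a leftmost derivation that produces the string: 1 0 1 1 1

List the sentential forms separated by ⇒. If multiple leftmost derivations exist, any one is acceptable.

S ⇒ 1 X ⇒ 1 0 1 S ⇒ 1 0 1 1 1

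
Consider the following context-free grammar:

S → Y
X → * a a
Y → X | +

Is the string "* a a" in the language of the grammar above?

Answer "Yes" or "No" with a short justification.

Yes - a valid derivation exists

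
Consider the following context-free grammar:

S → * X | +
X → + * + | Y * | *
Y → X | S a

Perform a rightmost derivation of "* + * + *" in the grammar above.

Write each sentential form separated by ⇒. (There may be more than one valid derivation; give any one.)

S ⇒ * X ⇒ * Y * ⇒ * X * ⇒ * + * + *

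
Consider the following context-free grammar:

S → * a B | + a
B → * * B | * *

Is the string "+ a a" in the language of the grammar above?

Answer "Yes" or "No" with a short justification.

No - no valid derivation exists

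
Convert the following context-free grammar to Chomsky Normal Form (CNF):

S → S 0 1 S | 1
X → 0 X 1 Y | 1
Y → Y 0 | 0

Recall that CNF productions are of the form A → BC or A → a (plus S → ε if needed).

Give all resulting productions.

T0 → 0; T1 → 1; S → 1; X → 1; Y → 0; S → S X0; X0 → T0 X1; X1 → T1 S; X → T0 X2; X2 → X X3; X3 → T1 Y; Y → Y T0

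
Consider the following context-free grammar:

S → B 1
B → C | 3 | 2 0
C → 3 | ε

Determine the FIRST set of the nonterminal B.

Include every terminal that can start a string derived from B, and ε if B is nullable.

We compute FIRST(B) using the standard algorithm.
FIRST(B) = {2, 3, ε}
FIRST(C) = {3, ε}
FIRST(S) = {1, 2, 3}
Therefore, FIRST(B) = {2, 3, ε}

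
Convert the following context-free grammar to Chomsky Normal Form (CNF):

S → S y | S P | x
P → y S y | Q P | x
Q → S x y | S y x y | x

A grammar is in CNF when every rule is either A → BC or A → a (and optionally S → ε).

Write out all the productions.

TY → y; S → x; P → x; TX → x; Q → x; S → S TY; S → S P; P → TY X0; X0 → S TY; P → Q P; Q → S X1; X1 → TX TY; Q → S X2; X2 → TY X3; X3 → TX TY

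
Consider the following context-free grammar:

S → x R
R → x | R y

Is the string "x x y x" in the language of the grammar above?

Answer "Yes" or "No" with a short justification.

No - no valid derivation exists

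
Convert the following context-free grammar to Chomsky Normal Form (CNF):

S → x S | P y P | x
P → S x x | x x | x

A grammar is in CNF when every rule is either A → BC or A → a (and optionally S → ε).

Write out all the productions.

TX → x; TY → y; S → x; P → x; S → TX S; S → P X0; X0 → TY P; P → S X1; X1 → TX TX; P → TX TX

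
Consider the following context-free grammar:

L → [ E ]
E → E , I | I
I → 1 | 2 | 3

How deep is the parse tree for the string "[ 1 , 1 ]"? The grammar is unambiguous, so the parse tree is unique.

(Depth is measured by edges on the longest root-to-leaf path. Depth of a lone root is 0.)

4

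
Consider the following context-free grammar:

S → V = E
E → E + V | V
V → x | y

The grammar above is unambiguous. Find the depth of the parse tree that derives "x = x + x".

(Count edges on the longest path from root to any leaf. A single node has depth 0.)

4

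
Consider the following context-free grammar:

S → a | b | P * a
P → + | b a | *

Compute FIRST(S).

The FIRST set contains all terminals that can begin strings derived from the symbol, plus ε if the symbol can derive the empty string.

We compute FIRST(S) using the standard algorithm.
FIRST(P) = {*, +, b}
FIRST(S) = {*, +, a, b}
Therefore, FIRST(S) = {*, +, a, b}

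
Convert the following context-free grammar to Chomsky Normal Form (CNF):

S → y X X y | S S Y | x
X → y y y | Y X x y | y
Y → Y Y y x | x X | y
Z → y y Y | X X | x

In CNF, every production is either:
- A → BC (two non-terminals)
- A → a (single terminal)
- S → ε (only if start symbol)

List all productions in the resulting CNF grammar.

TY → y; S → x; TX → x; X → y; Y → y; Z → x; S → TY X0; X0 → X X1; X1 → X TY; S → S X2; X2 → S Y; X → TY X3; X3 → TY TY; X → Y X4; X4 → X X5; X5 → TX TY; Y → Y X6; X6 → Y X7; X7 → TY TX; Y → TX X; Z → TY X8; X8 → TY Y; Z → X X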